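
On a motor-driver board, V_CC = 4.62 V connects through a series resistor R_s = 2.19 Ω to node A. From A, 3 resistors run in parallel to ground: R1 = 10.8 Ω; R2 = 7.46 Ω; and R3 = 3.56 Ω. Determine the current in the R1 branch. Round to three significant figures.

I ≈ 0.203 A

Parallel bank: R_p = 1/(1/10.8 + 1/7.46 + 1/3.56) = 1.970 Ω.
Node voltage V_A = V_CC · R_p/(R_s + R_p) = 4.62 × 0.4736 = 2.188 V.
I(R1) = V_A / R1 = 2.188/10.8 = 0.2026 A.
(Check via current divider: I_total = 1.110 A; share G_k/ΣG = 0.1824 → same result.)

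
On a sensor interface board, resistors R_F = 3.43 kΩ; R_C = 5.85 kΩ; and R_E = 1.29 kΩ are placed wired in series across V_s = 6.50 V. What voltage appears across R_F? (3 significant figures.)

V ≈ 2.11 V

Series total: ΣR = 3.43 + 5.85 + 1.29 = 10.57 kΩ.
V = V_s · R/ΣR = 6.50 × 0.3245 = 2.109 V.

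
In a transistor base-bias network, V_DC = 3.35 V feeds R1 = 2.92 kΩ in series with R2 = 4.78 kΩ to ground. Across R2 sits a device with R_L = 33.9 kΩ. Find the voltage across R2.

First combine the lower leg with the load: R2 ‖ R_L = 4.189 kΩ.
Now apply the divider: V_out = 3.35 × 0.5893 = 1.974 V.

V_out ≈ 1.97 V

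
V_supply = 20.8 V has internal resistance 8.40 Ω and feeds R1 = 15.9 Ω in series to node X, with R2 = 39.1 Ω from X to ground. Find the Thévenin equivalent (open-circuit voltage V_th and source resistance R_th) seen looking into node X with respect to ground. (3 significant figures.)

R1' = 8.40 + 15.9 = 24.30 Ω (source resistance + R1).
Open-circuit (no load on X): V_th = V_supply · R2/(R1' + R2) = 20.8 × 39.1/(24.30 + 39.1) = 12.83 V.
Zeroing V_supply shorts the top of R1' to ground, so R_th = R1' ‖ R2 = 14.99 Ω.

V_th ≈ 12.8 V, R_th ≈ 15.0 Ω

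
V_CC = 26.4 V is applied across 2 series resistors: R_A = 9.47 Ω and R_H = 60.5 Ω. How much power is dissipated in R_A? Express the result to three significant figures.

P ≈ 1.35 W

The common current is I = 26.4/69.97 = 0.3773 A.
P = I²R = 0.1424 × 9.47 = 1.348 W.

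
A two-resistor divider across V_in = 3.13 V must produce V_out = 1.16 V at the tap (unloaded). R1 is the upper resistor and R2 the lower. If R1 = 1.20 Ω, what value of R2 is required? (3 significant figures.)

The divider ratio is R2/(R1+R2) = 1.16/3.13 = 0.3706.
Rearranging, R2 = R1·k/(1−k) = 1.20 × 0.5888 = 0.7066 Ω.

R2 ≈ 0.707 Ω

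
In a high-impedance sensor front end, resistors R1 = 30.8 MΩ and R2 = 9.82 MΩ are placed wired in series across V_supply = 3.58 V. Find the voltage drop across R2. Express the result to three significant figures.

Series total: ΣR = 30.8 + 9.82 = 40.62 MΩ.
By the voltage-divider rule, V = 3.58 × 9.820/40.62 = 0.8655 V.

V ≈ 0.865 V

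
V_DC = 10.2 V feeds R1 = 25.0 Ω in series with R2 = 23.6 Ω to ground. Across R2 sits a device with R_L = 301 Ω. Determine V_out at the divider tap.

The load sits in parallel with R2, giving an effective lower resistance R2' = R2·R_L/(R2+R_L) = 21.88 Ω.
Voltage divider with the loaded lower leg: V_out = 10.2 × 21.88/(25.0 + 21.88) = 10.2 × 0.4668 = 4.761 V.

V_out ≈ 4.76 V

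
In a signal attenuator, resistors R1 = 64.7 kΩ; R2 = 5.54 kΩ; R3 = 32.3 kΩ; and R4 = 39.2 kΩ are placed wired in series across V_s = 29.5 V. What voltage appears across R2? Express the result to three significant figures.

Total series resistance ΣR = 64.7 + 5.54 + 32.3 + 39.2 = 141.7 kΩ.
V = V_s · R/ΣR = 29.5 × 0.03909 = 1.153 V.

V ≈ 1.15 V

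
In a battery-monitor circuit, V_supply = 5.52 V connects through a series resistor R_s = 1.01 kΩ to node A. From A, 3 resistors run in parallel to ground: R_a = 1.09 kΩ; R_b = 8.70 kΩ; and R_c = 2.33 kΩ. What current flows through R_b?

I ≈ 0.256 mA

Combine the parallel branches: R_p = (1/1.09 + 1/8.70 + 1/2.33)⁻¹ = 0.6842 kΩ.
Node voltage V_A = V_supply · R_p/(R_s + R_p) = 5.52 × 0.4038 = 2.229 V.
I(R_b) = V_A / R_b = 2.229/8.70 = 0.2562 mA.
(Equivalently: I_total = 3.258 mA, then current-divider fraction G_k/ΣG = 0.07864.)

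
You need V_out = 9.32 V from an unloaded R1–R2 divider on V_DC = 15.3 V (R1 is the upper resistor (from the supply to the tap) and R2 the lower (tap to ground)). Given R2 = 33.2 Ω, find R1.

R1 ≈ 21.3 Ω

Required fraction k = V_out/V_DC = 0.6092.
R1 = R2·(1/k − 1) = 33.2 × 0.6416 = 21.30 Ω.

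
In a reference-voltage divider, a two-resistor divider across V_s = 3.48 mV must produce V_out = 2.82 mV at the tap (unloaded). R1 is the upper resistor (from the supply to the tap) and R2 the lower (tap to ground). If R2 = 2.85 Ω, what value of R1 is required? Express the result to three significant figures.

R1 ≈ 0.667 Ω

Required fraction k = V_out/V_s = 0.8103.
R1 = R2·(1/k − 1) = 2.85 × 0.2340 = 0.6670 Ω.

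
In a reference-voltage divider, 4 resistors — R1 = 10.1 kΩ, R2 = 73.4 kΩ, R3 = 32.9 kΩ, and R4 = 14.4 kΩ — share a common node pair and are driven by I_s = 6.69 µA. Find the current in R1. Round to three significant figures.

Conductances: ΣG = 1/10.1 + 1/73.4 + 1/32.9 + 1/14.4 = 0.2125 (1/kΩ).
R1 takes the fraction G_k/ΣG = 0.09901/0.2125 = 0.4660, so I = 6.69 × 0.4660 = 3.117 µA.

I ≈ 3.12 µA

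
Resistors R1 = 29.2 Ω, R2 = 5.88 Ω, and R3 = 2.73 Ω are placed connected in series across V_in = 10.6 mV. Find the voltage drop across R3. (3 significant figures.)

V ≈ 0.765 mV

Total series resistance ΣR = 29.2 + 5.88 + 2.73 = 37.81 Ω.
Voltage divider: V = V_in · (2.730 / 37.81) = 10.6 × 0.07220 = 0.7654 mV.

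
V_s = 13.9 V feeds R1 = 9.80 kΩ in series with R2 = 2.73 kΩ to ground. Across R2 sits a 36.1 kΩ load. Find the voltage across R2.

V_out ≈ 2.86 V

The load sits in parallel with R2, giving an effective lower resistance R2' = R2·R_L/(R2+R_L) = 2.538 kΩ.
Now apply the divider: V_out = 13.9 × 0.2057 = 2.859 V.
(Unloaded it would be 3.03 V; the load pulls it down.)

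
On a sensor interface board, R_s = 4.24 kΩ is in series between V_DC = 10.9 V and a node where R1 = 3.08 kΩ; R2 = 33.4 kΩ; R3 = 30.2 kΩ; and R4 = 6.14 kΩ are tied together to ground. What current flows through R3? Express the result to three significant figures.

Parallel bank: R_p = 1/(1/3.08 + 1/33.4 + 1/30.2 + 1/6.14) = 1.816 kΩ.
V_A = 10.9 × 1.816/6.056 = 3.269 V.
I(R3) = V_A / R3 = 3.269/30.2 = 0.1082 mA.

I ≈ 0.108 mA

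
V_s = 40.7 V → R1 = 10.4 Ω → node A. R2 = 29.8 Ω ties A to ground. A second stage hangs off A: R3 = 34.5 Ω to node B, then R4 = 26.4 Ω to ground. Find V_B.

V_B ≈ 11.6 V

The second stage (R3 + R4 = 60.90 Ω) loads node A in parallel with R2.
Effective lower resistance at A: R2 ‖ 60.90 = 20.01 Ω.
V_A = 40.7 × 20.01/(10.4 + 20.01) = 26.78 V.
Stage 2 is unloaded, so V_B = V_A · R4/(R3+R4) = 26.78 × 26.4/60.90 = 11.61 V.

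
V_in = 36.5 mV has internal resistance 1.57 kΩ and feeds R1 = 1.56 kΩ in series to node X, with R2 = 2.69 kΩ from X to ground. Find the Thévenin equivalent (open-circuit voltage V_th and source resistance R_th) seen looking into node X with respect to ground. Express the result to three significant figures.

R1' = 1.57 + 1.56 = 3.130 kΩ (source resistance + R1).
V_th is the unloaded tap voltage: V_in · R2/(R1'+R2) = 36.5 × 0.4622 = 16.87 mV.
Looking into X with the source shorted: R_th = R1'·R2/(R1'+R2) = 3.130 × 2.69/5.820 = 1.447 kΩ.

V_th ≈ 16.9 mV, R_th ≈ 1.45 kΩ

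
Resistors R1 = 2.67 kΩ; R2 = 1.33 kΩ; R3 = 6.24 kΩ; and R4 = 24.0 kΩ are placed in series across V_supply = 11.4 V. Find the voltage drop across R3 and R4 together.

V ≈ 10.1 V

Total series resistance ΣR = 2.67 + 1.33 + 6.24 + 24.0 = 34.24 kΩ.
R_{R3..R4} = 6.24 + 24.0 = 30.24 kΩ.
By the voltage-divider rule, V = 11.4 × 30.24/34.24 = 10.07 V.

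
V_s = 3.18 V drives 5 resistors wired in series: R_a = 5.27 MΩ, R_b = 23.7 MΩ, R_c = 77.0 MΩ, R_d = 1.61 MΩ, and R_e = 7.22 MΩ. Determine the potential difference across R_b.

V ≈ 0.656 V

Total series resistance ΣR = 5.27 + 23.7 + 77.0 + 1.61 + 7.22 = 114.8 MΩ.
Voltage divider: V = V_s · (23.70 / 114.8) = 3.18 × 0.2064 = 0.6565 V.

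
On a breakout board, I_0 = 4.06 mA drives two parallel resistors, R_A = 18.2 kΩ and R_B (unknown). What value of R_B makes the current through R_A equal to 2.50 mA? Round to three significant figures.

The fraction through R_A equals R_B/(R_A+R_B).
2.50/4.06 = R_B/(R_A + R_B) → R_B = R_A · (0.6158)/(1 − 0.6158) = 18.2 × 1.603 = 29.17 kΩ.

R_B ≈ 29.2 kΩ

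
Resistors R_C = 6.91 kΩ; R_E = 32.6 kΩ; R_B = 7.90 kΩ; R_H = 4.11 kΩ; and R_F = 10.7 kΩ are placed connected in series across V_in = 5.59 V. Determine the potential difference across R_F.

Total series resistance ΣR = 6.91 + 32.6 + 7.90 + 4.11 + 10.7 = 62.22 kΩ.
Voltage divider: V = V_in · (10.70 / 62.22) = 5.59 × 0.1720 = 0.9613 V.

V ≈ 0.961 V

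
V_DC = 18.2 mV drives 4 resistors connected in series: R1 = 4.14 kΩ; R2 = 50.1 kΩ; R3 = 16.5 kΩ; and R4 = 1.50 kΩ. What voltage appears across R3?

ΣR = 4.14 + 50.1 + 16.5 + 1.50 = 72.24 kΩ.
V = V_DC · R/ΣR = 18.2 × 0.2284 = 4.157 mV.

V ≈ 4.16 mV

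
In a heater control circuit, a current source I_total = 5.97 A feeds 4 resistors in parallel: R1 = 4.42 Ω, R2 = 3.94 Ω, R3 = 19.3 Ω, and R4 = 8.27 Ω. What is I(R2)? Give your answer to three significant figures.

Total conductance ΣG = 1/4.42 + 1/3.94 + 1/19.3 + 1/8.27 = 0.6528 (units of 1/Ω).
By the current-divider rule, I = I_total · G_k/ΣG = 5.97 × 0.3888 = 2.321 A.

I ≈ 2.32 A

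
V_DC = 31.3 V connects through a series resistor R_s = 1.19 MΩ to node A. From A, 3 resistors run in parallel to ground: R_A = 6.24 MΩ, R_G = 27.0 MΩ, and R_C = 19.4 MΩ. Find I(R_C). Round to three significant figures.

I ≈ 1.24 µA

Equivalent of the parallel group: R_p = 4.019 MΩ.
V_A by voltage divider: V_A = 31.3 × 4.019/(1.19 + 4.019) = 24.15 V.
I(R_C) = V_A / R_C = 24.15/19.4 = 1.245 µA.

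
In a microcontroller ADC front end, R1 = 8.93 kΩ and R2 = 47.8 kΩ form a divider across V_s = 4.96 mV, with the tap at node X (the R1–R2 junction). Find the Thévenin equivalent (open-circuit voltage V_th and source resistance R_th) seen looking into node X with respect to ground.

V_th is the unloaded tap voltage: V_s · R2/(R1+R2) = 4.96 × 0.8426 = 4.179 mV.
Looking into X with the source shorted: R_th = R1·R2/(R1+R2) = 8.930 × 47.8/56.73 = 7.524 kΩ.

V_th ≈ 4.18 mV, R_th ≈ 7.52 kΩ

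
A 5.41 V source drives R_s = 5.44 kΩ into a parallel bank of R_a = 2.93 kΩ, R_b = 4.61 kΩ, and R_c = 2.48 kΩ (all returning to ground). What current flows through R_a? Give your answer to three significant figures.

I ≈ 0.296 mA

Equivalent of the parallel group: R_p = 1.040 kΩ.
V_A by voltage divider: V_A = 5.41 × 1.040/(5.44 + 1.040) = 0.8683 V.
I(R_a) = V_A / R_a = 0.8683/2.93 = 0.2964 mA.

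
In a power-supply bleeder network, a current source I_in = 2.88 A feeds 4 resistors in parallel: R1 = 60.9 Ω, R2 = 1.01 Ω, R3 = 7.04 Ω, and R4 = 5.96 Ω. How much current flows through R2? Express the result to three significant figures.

Conductances: ΣG = 1/60.9 + 1/1.01 + 1/7.04 + 1/5.96 = 1.316 (1/Ω).
By the current-divider rule, I = I_in · G_k/ΣG = 2.88 × 0.7522 = 2.166 A.

I ≈ 2.17 A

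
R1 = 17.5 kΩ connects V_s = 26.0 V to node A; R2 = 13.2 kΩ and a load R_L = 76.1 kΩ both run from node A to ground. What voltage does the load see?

V_out ≈ 10.2 V

The load sits in parallel with R2, giving an effective lower resistance R2' = R2·R_L/(R2+R_L) = 11.25 kΩ.
Voltage divider with the loaded lower leg: V_out = 26.0 × 11.25/(17.5 + 11.25) = 26.0 × 0.3913 = 10.17 V.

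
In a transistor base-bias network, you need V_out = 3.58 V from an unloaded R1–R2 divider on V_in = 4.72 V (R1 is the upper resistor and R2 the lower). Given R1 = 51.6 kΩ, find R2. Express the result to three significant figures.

R2 ≈ 162 kΩ

The divider ratio is R2/(R1+R2) = 3.58/4.72 = 0.7585.
So R2 = R1 · V_out/(V_in − V_out) = 51.6 × 3.58/(4.72 − 3.58) = 51.6 × 3.140 = 162.0 kΩ.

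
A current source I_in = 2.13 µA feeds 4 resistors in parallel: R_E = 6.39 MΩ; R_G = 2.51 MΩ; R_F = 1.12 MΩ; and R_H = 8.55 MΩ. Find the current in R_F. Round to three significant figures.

I ≈ 1.22 µA

ΣG = 1/6.39 + 1/2.51 + 1/1.12 + 1/8.55 = 1.565.
Current divider: I(R_F) = I_in · G_k/ΣG = 2.13 × (0.8929/1.565) = 2.13 × 0.5706 = 1.215 µA.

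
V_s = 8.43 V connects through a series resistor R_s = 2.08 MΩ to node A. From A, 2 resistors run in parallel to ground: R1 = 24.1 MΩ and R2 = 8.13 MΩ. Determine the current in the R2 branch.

I ≈ 0.773 µA

Equivalent of the parallel group: R_p = 6.079 MΩ.
V_A = 8.43 × 6.079/8.159 = 6.281 V.
I(R2) = V_A / R2 = 6.281/8.13 = 0.7726 µA.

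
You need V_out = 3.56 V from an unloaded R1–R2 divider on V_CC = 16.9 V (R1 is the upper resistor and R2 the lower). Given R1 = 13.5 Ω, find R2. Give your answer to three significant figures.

R2 ≈ 3.60 Ω

Required fraction k = V_out/V_CC = 0.2107.
So R2 = R1 · V_out/(V_CC − V_out) = 13.5 × 3.56/(16.9 − 3.56) = 13.5 × 0.2669 = 3.603 Ω.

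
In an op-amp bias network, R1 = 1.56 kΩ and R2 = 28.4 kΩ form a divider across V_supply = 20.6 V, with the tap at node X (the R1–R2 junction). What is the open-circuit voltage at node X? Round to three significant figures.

V_th ≈ 19.5 V

V_th is the unloaded tap voltage: V_supply · R2/(R1+R2) = 20.6 × 0.9479 = 19.53 V.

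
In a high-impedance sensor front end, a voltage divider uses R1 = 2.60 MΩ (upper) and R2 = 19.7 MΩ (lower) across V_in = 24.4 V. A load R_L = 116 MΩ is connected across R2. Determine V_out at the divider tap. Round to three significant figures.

The load sits in parallel with R2, giving an effective lower resistance R2' = R2·R_L/(R2+R_L) = 16.84 MΩ.
Now apply the divider: V_out = 24.4 × 0.8663 = 21.14 V.

V_out ≈ 21.1 V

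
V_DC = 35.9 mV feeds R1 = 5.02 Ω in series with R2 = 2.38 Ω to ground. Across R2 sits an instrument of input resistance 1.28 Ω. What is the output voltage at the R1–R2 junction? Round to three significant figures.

V_out ≈ 5.11 mV

The load sits in parallel with R2, giving an effective lower resistance R2' = R2·R_L/(R2+R_L) = 0.8323 Ω.
Voltage divider with the loaded lower leg: V_out = 35.9 × 0.8323/(5.02 + 0.8323) = 35.9 × 0.1422 = 5.106 mV.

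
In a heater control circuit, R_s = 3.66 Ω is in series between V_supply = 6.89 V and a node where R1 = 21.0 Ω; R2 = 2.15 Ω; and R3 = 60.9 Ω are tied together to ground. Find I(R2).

Equivalent of the parallel group: R_p = 1.890 Ω.
V_A = 6.89 × 1.890/5.550 = 2.346 V.
I(R2) = V_A / R2 = 2.346/2.15 = 1.091 A.

I ≈ 1.09 A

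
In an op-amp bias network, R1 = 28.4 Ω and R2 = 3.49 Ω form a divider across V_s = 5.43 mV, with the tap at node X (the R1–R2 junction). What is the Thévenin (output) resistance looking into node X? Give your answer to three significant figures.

R_th ≈ 3.11 Ω

With V_s suppressed (replaced by a short), R_th = R1 ‖ R2 = (28.40 × 3.49)/(28.40 + 3.49) = 3.108 Ω.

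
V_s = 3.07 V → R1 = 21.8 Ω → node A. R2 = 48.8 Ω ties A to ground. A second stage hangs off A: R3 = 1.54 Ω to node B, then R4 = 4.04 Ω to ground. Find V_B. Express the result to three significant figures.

V_B ≈ 0.415 V

Looking into the second stage from A: R3 + R4 = 5.580 Ω appears in parallel with R2.
R2 ‖ (R3+R4) = 5.007 Ω.
So V_A = 3.07 × 0.1868 = 0.5735 V.
Stage 2 is unloaded, so V_B = V_A · R4/(R3+R4) = 0.5735 × 4.04/5.580 = 0.4152 V.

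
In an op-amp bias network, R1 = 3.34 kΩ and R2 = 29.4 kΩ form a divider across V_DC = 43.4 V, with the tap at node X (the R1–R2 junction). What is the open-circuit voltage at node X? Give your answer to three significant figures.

V_th is the unloaded tap voltage: V_DC · R2/(R1+R2) = 43.4 × 0.8980 = 38.97 V.

V_th ≈ 39.0 V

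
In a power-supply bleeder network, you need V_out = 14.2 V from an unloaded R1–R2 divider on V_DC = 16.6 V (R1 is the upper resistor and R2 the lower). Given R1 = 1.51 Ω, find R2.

R2 ≈ 8.93 Ω

V_out/V_DC = R2/(R1+R2) = 0.8554.
So R2 = R1 · V_out/(V_DC − V_out) = 1.51 × 14.2/(16.6 − 14.2) = 1.51 × 5.917 = 8.934 Ω.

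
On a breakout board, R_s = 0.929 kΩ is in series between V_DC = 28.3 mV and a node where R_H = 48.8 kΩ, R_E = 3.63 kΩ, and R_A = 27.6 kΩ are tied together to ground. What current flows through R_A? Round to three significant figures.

Combine the parallel branches: R_p = (1/48.8 + 1/3.63 + 1/27.6)⁻¹ = 3.010 kΩ.
Node voltage V_A = V_DC · R_p/(R_s + R_p) = 28.3 × 0.7642 = 21.63 mV.
Branch current I = V_A/R_A = 21.63/27.6 = 0.7835 µA.

I ≈ 0.784 µA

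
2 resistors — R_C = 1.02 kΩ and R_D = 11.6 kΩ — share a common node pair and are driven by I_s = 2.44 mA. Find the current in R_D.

With just two branches, the current splits inversely with resistance.
So I = 2.44 × 1.02/12.62 = 0.1972 mA.

I ≈ 0.197 mA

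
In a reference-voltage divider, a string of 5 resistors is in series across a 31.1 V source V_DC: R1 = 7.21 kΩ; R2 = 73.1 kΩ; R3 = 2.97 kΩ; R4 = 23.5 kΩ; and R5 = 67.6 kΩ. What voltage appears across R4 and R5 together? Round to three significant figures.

V ≈ 16.2 V

Total series resistance ΣR = 7.21 + 73.1 + 2.97 + 23.5 + 67.6 = 174.4 kΩ.
R_{R4..R5} = 23.5 + 67.6 = 91.10 kΩ.
Voltage divider: V = V_DC · (91.10 / 174.4) = 31.1 × 0.5224 = 16.25 V.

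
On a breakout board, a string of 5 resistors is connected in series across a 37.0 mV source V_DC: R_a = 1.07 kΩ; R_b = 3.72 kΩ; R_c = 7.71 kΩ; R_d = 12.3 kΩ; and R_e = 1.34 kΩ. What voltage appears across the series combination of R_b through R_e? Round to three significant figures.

ΣR = 1.07 + 3.72 + 7.71 + 12.3 + 1.34 = 26.14 kΩ.
R_{R_b..R_e} = 3.72 + 7.71 + 12.3 + 1.34 = 25.07 kΩ.
By the voltage-divider rule, V = 37.0 × 25.07/26.14 = 35.49 mV.

V ≈ 35.5 mV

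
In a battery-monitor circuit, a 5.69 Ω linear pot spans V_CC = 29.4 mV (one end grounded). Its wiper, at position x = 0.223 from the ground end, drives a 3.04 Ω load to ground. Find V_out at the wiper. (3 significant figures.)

V_out ≈ 4.95 mV

Split the track: R_lower = x·R_p = 1.269 Ω, R_upper = (1−x)·R_p = 4.421 Ω.
(x·R_p) ‖ R_L = 0.8952 Ω.
Loaded-divider output: V_out = 29.4 × 0.1684 = 4.951 mV.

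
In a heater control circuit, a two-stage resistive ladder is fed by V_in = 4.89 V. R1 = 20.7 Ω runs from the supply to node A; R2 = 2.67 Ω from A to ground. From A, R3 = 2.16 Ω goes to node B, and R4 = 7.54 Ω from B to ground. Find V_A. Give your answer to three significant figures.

V_A ≈ 0.449 V

Node A sees R2 in parallel with the series input of stage 2, R3 + R4 = 9.700 Ω.
R2 ‖ (R3+R4) = 2.094 Ω.
So V_A = 4.89 × 0.09185 = 0.4492 V.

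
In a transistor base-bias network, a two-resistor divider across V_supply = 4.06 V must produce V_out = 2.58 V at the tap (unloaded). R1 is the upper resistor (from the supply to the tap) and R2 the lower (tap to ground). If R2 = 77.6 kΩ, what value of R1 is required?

V_out/V_supply = R2/(R1+R2) = 0.6355.
Rearranging, R1 = R2·(1−k)/k = 77.6 × 0.5736 = 44.51 kΩ.

R1 ≈ 44.5 kΩ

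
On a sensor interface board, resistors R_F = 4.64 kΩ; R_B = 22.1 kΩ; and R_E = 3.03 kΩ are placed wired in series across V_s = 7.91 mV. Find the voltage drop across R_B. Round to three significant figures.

V ≈ 5.87 mV

Series total: ΣR = 4.64 + 22.1 + 3.03 = 29.77 kΩ.
By the voltage-divider rule, V = 7.91 × 22.10/29.77 = 5.872 mV.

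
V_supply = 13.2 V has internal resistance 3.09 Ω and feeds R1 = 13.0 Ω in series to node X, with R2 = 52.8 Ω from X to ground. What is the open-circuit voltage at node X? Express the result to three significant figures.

V_th ≈ 10.1 V

R1' = 3.09 + 13.0 = 16.09 Ω (source resistance + R1).
With X open, the divider is unloaded: V_th = 13.2 × 52.8/68.89 = 10.12 V.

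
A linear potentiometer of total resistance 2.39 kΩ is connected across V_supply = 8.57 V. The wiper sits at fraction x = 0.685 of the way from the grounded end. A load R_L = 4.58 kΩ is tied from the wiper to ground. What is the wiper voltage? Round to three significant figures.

V_out ≈ 5.28 V

The pot divides into 0.7528 kΩ above the wiper and 1.637 kΩ below.
Lower segment in parallel with the load: 1.637 ‖ 4.58 = 1.206 kΩ.
V_out = 8.57 × 1.206/(0.7528 + 1.206) = 5.276 V.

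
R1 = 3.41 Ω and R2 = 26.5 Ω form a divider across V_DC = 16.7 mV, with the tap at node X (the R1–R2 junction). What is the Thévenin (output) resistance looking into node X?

R_th ≈ 3.02 Ω

With V_DC suppressed (replaced by a short), R_th = R1 ‖ R2 = (3.410 × 26.5)/(3.410 + 26.5) = 3.021 Ω.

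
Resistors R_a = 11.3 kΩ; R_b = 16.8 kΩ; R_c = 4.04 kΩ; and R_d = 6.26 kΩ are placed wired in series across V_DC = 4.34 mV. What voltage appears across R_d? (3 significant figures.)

V ≈ 0.708 mV

ΣR = 11.3 + 16.8 + 4.04 + 6.26 = 38.40 kΩ.
V = V_DC · R/ΣR = 4.34 × 0.1630 = 0.7075 mV.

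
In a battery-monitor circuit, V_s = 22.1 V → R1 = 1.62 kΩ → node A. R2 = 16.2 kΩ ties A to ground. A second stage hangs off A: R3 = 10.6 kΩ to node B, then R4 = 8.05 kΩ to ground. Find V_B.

Node A sees R2 in parallel with the series input of stage 2, R3 + R4 = 18.65 kΩ.
Effective lower resistance at A: R2 ‖ 18.65 = 8.669 kΩ.
V_A = 22.1 × 8.669/(1.62 + 8.669) = 18.62 V.
Then the unloaded second divider: V_B = V_A × R4/(R3+R4) = 18.62 × 0.4316 = 8.037 V.

V_B ≈ 8.04 V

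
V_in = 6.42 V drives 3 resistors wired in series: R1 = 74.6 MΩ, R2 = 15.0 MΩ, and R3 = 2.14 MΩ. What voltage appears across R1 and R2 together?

ΣR = 74.6 + 15.0 + 2.14 = 91.74 MΩ.
R_{R1..R2} = 74.6 + 15.0 = 89.60 MΩ.
By the voltage-divider rule, V = 6.42 × 89.60/91.74 = 6.270 V.

V ≈ 6.27 V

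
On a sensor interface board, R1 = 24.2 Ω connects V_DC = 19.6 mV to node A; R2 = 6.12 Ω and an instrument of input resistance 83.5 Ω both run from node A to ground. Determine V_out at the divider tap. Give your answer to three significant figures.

V_out ≈ 3.74 mV

The load sits in parallel with R2, giving an effective lower resistance R2' = R2·R_L/(R2+R_L) = 5.702 Ω.
Then V_out = V_DC · R2'/(R1 + R2') = 19.6 × 5.702/29.90 = 3.738 mV.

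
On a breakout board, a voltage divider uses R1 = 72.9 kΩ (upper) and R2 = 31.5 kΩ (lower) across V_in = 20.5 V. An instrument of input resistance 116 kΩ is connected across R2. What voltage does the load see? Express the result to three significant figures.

V_out ≈ 5.20 V

The load sits in parallel with R2, giving an effective lower resistance R2' = R2·R_L/(R2+R_L) = 24.77 kΩ.
Now apply the divider: V_out = 20.5 × 0.2536 = 5.199 V.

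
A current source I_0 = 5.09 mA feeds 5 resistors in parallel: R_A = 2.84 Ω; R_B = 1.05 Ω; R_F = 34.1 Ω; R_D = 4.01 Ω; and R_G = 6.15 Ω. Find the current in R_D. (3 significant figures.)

I ≈ 0.727 mA

Conductances: ΣG = 1/2.84 + 1/1.05 + 1/34.1 + 1/4.01 + 1/6.15 = 1.746 (1/Ω).
R_D takes the fraction G_k/ΣG = 0.2494/1.746 = 0.1428, so I = 5.09 × 0.1428 = 0.7271 mA.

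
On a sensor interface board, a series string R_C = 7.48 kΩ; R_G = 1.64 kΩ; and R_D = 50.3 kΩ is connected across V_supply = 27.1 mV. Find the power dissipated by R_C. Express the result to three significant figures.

The common current is I = 27.1/59.42 = 0.4561 µA.
V(R_C) = I·R = 3.411 mV; P = V·I = 3.411 × 0.4561 = 1.556 nW.

P ≈ 1.56 nW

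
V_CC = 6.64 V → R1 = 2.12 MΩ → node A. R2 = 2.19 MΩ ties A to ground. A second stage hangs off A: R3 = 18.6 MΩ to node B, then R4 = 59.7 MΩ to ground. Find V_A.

The second stage (R3 + R4 = 78.30 MΩ) loads node A in parallel with R2.
Effective lower resistance at A: R2 ‖ 78.30 = 2.130 MΩ.
So V_A = 6.64 × 0.5012 = 3.328 V.

V_A ≈ 3.33 V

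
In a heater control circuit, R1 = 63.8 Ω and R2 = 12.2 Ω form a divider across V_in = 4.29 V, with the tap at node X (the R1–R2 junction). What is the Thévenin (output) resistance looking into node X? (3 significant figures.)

With V_in suppressed (replaced by a short), R_th = R1 ‖ R2 = (63.80 × 12.2)/(63.80 + 12.2) = 10.24 Ω.

R_th ≈ 10.2 Ω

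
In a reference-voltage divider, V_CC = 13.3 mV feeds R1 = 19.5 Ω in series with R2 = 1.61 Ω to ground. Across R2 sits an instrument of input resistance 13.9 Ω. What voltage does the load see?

V_out ≈ 0.916 mV

First combine the lower leg with the load: R2 ‖ R_L = 1.443 Ω.
Then V_out = V_CC · R2'/(R1 + R2') = 13.3 × 1.443/20.94 = 0.9163 mV.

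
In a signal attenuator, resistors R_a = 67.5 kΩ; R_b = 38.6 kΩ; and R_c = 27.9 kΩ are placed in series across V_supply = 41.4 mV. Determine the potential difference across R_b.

ΣR = 67.5 + 38.6 + 27.9 = 134.0 kΩ.
By the voltage-divider rule, V = 41.4 × 38.60/134.0 = 11.93 mV.

V ≈ 11.9 mV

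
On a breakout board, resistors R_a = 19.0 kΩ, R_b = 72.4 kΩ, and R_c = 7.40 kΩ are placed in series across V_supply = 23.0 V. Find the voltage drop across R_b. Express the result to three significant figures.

V ≈ 16.9 V

ΣR = 19.0 + 72.4 + 7.40 = 98.80 kΩ.
V = V_supply · R/ΣR = 23.0 × 0.7328 = 16.85 V.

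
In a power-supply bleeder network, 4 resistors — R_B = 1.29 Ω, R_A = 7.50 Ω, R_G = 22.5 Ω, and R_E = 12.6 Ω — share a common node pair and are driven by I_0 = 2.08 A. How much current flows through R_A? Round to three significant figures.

I ≈ 0.269 A

Conductances: ΣG = 1/1.29 + 1/7.50 + 1/22.5 + 1/12.6 = 1.032 (1/Ω).
By the current-divider rule, I = I_0 · G_k/ΣG = 2.08 × 0.1292 = 0.2686 A.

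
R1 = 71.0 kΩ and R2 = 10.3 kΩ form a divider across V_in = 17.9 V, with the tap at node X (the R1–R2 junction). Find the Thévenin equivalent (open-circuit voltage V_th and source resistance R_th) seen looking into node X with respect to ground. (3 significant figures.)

V_th ≈ 2.27 V, R_th ≈ 9.00 kΩ

With X open, the divider is unloaded: V_th = 17.9 × 10.3/81.30 = 2.268 V.
Looking into X with the source shorted: R_th = R1·R2/(R1+R2) = 71.00 × 10.3/81.30 = 8.995 kΩ.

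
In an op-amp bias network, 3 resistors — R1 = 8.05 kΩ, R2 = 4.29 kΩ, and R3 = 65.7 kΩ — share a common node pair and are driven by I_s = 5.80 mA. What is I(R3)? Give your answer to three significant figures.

Conductances: ΣG = 1/8.05 + 1/4.29 + 1/65.7 = 0.3725 (1/kΩ).
By the current-divider rule, I = I_s · G_k/ΣG = 5.80 × 0.04086 = 0.2370 mA.

I ≈ 0.237 mA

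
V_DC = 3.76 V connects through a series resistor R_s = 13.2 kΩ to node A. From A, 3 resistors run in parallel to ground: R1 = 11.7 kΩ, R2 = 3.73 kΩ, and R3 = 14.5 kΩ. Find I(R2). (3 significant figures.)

Parallel bank: R_p = 1/(1/11.7 + 1/3.73 + 1/14.5) = 2.367 kΩ.
V_A = 3.76 × 2.367/15.57 = 0.5717 V.
Branch current I = V_A/R2 = 0.5717/3.73 = 0.1533 mA.
(Equivalently: I_total = 0.2415 mA, then current-divider fraction G_k/ΣG = 0.6345.)

I ≈ 0.153 mA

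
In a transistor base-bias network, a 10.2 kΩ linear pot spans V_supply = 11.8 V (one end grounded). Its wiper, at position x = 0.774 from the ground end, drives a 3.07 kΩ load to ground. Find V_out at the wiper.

V_out ≈ 5.78 V

Split the track: R_lower = x·R_p = 7.895 kΩ, R_upper = (1−x)·R_p = 2.305 kΩ.
R_L loads the lower segment: effective lower R = 2.210 kΩ.
Then V_out = V_supply · 2.210/(2.305 + 2.210) = 5.776 V.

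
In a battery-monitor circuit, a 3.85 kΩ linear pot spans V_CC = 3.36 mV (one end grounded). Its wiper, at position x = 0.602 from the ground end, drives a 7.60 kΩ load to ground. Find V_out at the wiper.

V_out ≈ 1.80 mV

Split the track: R_lower = x·R_p = 2.318 kΩ, R_upper = (1−x)·R_p = 1.532 kΩ.
Lower segment in parallel with the load: 2.318 ‖ 7.60 = 1.776 kΩ.
Loaded-divider output: V_out = 3.36 × 0.5368 = 1.804 mV.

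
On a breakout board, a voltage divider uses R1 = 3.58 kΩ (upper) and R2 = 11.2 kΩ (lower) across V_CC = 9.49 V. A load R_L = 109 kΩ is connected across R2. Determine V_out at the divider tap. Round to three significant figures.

V_out ≈ 7.02 V

R2 ‖ R_L = (11.2 × 109)/(11.2 + 109) = 10.16 kΩ.
Voltage divider with the loaded lower leg: V_out = 9.49 × 10.16/(3.58 + 10.16) = 9.49 × 0.7394 = 7.017 V.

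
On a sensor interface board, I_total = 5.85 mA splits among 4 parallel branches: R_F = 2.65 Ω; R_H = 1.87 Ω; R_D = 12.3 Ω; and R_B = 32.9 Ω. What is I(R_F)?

I ≈ 2.16 mA

ΣG = 1/2.65 + 1/1.87 + 1/12.3 + 1/32.9 = 1.024.
R_F takes the fraction G_k/ΣG = 0.3774/1.024 = 0.3686, so I = 5.85 × 0.3686 = 2.156 mA.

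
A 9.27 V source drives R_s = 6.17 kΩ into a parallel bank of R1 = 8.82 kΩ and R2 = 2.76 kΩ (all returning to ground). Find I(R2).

Parallel bank: R_p = 1/(1/8.82 + 1/2.76) = 2.102 kΩ.
Node voltage V_A = V_CC · R_p/(R_s + R_p) = 9.27 × 0.2541 = 2.356 V.
I(R2) = V_A / R2 = 2.356/2.76 = 0.8535 mA.

I ≈ 0.854 mA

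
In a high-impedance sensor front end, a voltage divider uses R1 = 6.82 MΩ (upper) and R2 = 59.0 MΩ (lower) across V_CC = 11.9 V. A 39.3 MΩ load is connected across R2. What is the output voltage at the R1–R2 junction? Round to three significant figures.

First combine the lower leg with the load: R2 ‖ R_L = 23.59 MΩ.
Voltage divider with the loaded lower leg: V_out = 11.9 × 23.59/(6.82 + 23.59) = 11.9 × 0.7757 = 9.231 V.
(Unloaded it would be 10.7 V; the load pulls it down.)

V_out ≈ 9.23 V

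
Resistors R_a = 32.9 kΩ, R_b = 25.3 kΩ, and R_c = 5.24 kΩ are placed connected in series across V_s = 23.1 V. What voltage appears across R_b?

V ≈ 9.21 V

Total series resistance ΣR = 32.9 + 25.3 + 5.24 = 63.44 kΩ.
By the voltage-divider rule, V = 23.1 × 25.30/63.44 = 9.212 V.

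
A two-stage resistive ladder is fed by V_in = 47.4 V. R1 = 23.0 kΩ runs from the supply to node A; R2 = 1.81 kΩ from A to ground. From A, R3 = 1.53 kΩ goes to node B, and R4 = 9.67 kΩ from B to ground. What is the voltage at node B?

V_B ≈ 2.60 V

Node A sees R2 in parallel with the series input of stage 2, R3 + R4 = 11.20 kΩ.
Effective lower resistance at A: R2 ‖ 11.20 = 1.558 kΩ.
So V_A = 47.4 × 0.06345 = 3.007 V.
V_B = V_A × 0.8634 = 2.597 V.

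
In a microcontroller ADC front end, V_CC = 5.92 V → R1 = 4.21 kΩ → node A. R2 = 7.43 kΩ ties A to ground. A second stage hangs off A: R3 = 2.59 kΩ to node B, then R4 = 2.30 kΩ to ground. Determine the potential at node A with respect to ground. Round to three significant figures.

The second stage (R3 + R4 = 4.890 kΩ) loads node A in parallel with R2.
Effective lower resistance at A: R2 ‖ 4.890 = 2.949 kΩ.
First divider: V_A = V_CC · 2.949/(4.21 + 2.949) = 2.439 V.

V_A ≈ 2.44 V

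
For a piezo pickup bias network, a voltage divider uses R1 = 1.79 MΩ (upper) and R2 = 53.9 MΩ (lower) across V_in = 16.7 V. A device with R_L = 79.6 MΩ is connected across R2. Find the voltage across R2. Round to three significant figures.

V_out ≈ 15.8 V

First combine the lower leg with the load: R2 ‖ R_L = 32.14 MΩ.
Voltage divider with the loaded lower leg: V_out = 16.7 × 32.14/(1.79 + 32.14) = 16.7 × 0.9472 = 15.82 V.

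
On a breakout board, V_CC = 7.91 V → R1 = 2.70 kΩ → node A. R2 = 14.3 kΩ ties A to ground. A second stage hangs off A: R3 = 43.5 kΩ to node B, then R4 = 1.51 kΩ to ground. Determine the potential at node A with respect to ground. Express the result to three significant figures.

V_A ≈ 6.33 V

The second stage (R3 + R4 = 45.01 kΩ) loads node A in parallel with R2.
R2 ‖ (R3+R4) = 10.85 kΩ.
So V_A = 7.91 × 0.8008 = 6.334 V.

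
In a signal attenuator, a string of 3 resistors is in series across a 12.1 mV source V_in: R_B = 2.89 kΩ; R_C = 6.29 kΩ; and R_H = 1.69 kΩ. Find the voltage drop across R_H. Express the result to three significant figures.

V ≈ 1.88 mV

ΣR = 2.89 + 6.29 + 1.69 = 10.87 kΩ.
By the voltage-divider rule, V = 12.1 × 1.690/10.87 = 1.881 mV.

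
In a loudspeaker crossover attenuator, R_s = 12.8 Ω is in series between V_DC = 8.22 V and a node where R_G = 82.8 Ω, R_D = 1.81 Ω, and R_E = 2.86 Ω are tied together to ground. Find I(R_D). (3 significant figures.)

Parallel bank: R_p = 1/(1/82.8 + 1/1.81 + 1/2.86) = 1.094 Ω.
Node voltage V_A = V_DC · R_p/(R_s + R_p) = 8.22 × 0.07873 = 0.6471 V.
I(R_D) = V_A / R_D = 0.6471/1.81 = 0.3575 A.
(Check via current divider: I_total = 0.5916 A; share G_k/ΣG = 0.6043 → same result.)

I ≈ 0.358 A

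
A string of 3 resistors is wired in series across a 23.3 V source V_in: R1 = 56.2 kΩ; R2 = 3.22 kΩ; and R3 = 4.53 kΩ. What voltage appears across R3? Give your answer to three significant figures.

Series total: ΣR = 56.2 + 3.22 + 4.53 = 63.95 kΩ.
V = V_in · R/ΣR = 23.3 × 0.07084 = 1.650 V.

V ≈ 1.65 V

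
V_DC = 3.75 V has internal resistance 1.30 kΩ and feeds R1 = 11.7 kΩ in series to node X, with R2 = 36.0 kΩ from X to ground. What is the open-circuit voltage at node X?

R1' = 1.30 + 11.7 = 13.00 kΩ (source resistance + R1).
V_th is the unloaded tap voltage: V_DC · R2/(R1'+R2) = 3.75 × 0.7347 = 2.755 V.

V_th ≈ 2.76 V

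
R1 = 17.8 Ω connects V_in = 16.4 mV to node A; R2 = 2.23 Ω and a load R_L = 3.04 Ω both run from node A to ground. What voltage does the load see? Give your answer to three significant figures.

V_out ≈ 1.11 mV

The load sits in parallel with R2, giving an effective lower resistance R2' = R2·R_L/(R2+R_L) = 1.286 Ω.
Voltage divider with the loaded lower leg: V_out = 16.4 × 1.286/(17.8 + 1.286) = 16.4 × 0.06740 = 1.105 mV.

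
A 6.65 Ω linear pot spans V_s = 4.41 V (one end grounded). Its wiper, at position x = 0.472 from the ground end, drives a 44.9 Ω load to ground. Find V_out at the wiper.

V_out ≈ 2.01 V

Split the track: R_lower = x·R_p = 3.139 Ω, R_upper = (1−x)·R_p = 3.511 Ω.
Lower segment in parallel with the load: 3.139 ‖ 44.9 = 2.934 Ω.
V_out = 4.41 × 2.934/(3.511 + 2.934) = 2.007 V.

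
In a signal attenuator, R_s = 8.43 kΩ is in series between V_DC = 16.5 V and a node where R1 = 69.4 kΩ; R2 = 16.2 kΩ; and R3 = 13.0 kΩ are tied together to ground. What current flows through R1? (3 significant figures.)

Equivalent of the parallel group: R_p = 6.533 kΩ.
Node voltage V_A = V_DC · R_p/(R_s + R_p) = 16.5 × 0.4366 = 7.204 V.
I(R1) = V_A / R1 = 7.204/69.4 = 0.1038 mA.

I ≈ 0.104 mA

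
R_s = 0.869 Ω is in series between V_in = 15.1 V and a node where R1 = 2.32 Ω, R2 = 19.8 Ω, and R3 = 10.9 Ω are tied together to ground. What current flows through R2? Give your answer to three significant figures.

I ≈ 0.509 A

Parallel bank: R_p = 1/(1/2.32 + 1/19.8 + 1/10.9) = 1.744 Ω.
V_A = 15.1 × 1.744/2.613 = 10.08 V.
Branch current I = V_A/R2 = 10.08/19.8 = 0.5090 A.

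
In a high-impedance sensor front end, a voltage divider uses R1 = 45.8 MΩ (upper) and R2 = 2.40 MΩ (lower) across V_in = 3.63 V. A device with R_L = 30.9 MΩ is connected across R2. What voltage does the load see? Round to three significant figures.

First combine the lower leg with the load: R2 ‖ R_L = 2.227 MΩ.
Then V_out = V_in · R2'/(R1 + R2') = 3.63 × 2.227/48.03 = 0.1683 V.

V_out ≈ 0.168 V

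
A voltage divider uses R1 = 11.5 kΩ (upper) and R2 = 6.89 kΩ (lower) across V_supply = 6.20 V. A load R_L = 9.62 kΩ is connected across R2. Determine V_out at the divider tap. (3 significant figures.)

V_out ≈ 1.60 V

R2 ‖ R_L = (6.89 × 9.62)/(6.89 + 9.62) = 4.015 kΩ.
Voltage divider with the loaded lower leg: V_out = 6.20 × 4.015/(11.5 + 4.015) = 6.20 × 0.2588 = 1.604 V.
(Unloaded it would be 2.32 V; the load pulls it down.)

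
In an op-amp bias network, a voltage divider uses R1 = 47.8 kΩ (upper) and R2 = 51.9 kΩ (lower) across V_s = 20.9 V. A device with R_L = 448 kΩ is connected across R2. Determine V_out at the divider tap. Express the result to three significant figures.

First combine the lower leg with the load: R2 ‖ R_L = 46.51 kΩ.
Then V_out = V_s · R2'/(R1 + R2') = 20.9 × 46.51/94.31 = 10.31 V.

V_out ≈ 10.3 V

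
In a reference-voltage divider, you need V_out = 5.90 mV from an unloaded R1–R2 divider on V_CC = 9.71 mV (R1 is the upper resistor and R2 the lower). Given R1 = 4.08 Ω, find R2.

R2 ≈ 6.32 Ω

The divider ratio is R2/(R1+R2) = 5.90/9.71 = 0.6076.
R2 = R1 · 0.6076/(1 − 0.6076) = 6.318 Ω.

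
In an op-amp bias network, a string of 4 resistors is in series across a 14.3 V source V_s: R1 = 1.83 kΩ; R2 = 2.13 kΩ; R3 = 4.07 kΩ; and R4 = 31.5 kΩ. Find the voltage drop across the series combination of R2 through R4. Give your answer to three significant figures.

V ≈ 13.6 V

Total series resistance ΣR = 1.83 + 2.13 + 4.07 + 31.5 = 39.53 kΩ.
R_{R2..R4} = 2.13 + 4.07 + 31.5 = 37.70 kΩ.
Voltage divider: V = V_s · (37.70 / 39.53) = 14.3 × 0.9537 = 13.64 V.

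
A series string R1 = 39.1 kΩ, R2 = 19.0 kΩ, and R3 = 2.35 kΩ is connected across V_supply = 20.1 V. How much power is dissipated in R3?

P ≈ 0.260 mW

Series current I = V_supply/ΣR = 20.1/60.45 = 0.3325 mA.
P = I²R = 0.1106 × 2.35 = 0.2598 mW.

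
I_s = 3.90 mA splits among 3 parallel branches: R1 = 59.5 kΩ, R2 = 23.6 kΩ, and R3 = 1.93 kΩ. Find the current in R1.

I ≈ 0.114 mA

Total conductance ΣG = 1/59.5 + 1/23.6 + 1/1.93 = 0.5773 (units of 1/kΩ).
Current divider: I(R1) = I_s · G_k/ΣG = 3.90 × (0.01681/0.5773) = 3.90 × 0.02911 = 0.1135 mA.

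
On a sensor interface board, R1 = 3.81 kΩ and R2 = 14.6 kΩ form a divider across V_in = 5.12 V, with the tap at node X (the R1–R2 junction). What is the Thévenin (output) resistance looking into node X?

Looking into X with the source shorted: R_th = R1·R2/(R1+R2) = 3.810 × 14.6/18.41 = 3.022 kΩ.

R_th ≈ 3.02 kΩ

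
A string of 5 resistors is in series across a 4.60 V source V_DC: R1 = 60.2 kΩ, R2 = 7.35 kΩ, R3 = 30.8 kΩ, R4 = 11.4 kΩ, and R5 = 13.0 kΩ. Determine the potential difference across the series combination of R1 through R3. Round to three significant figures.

Total series resistance ΣR = 60.2 + 7.35 + 30.8 + 11.4 + 13.0 = 122.8 kΩ.
R_{R1..R3} = 60.2 + 7.35 + 30.8 = 98.35 kΩ.
V = V_DC · R/ΣR = 4.60 × 0.8012 = 3.686 V.

V ≈ 3.69 V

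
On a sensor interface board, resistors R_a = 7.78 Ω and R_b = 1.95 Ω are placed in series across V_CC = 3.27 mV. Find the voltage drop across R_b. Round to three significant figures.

V ≈ 0.655 mV

ΣR = 7.78 + 1.95 = 9.730 Ω.
By the voltage-divider rule, V = 3.27 × 1.950/9.730 = 0.6553 mV.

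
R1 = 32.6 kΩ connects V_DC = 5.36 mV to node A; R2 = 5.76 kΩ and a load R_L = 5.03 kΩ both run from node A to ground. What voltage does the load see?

The load sits in parallel with R2, giving an effective lower resistance R2' = R2·R_L/(R2+R_L) = 2.685 kΩ.
Now apply the divider: V_out = 5.36 × 0.07610 = 0.4079 mV.
(Unloaded it would be 0.805 mV; the load pulls it down.)

V_out ≈ 0.408 mV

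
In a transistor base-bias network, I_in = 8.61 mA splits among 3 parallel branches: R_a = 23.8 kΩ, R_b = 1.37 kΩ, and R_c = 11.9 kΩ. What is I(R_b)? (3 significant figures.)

Total conductance ΣG = 1/23.8 + 1/1.37 + 1/11.9 = 0.8560 (units of 1/kΩ).
By the current-divider rule, I = I_in · G_k/ΣG = 8.61 × 0.8527 = 7.342 mA.

I ≈ 7.34 mA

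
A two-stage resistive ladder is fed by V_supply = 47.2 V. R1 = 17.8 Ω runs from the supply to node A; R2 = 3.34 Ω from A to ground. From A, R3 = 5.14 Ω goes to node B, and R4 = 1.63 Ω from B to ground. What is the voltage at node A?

Looking into the second stage from A: R3 + R4 = 6.770 Ω appears in parallel with R2.
Effective lower resistance at A: R2 ‖ 6.770 = 2.237 Ω.
V_A = 47.2 × 2.237/(17.8 + 2.237) = 5.269 V.

V_A ≈ 5.27 V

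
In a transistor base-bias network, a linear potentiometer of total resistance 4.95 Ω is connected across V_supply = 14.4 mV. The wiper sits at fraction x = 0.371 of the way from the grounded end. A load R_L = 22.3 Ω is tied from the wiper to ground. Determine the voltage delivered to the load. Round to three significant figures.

Split the track: R_lower = x·R_p = 1.836 Ω, R_upper = (1−x)·R_p = 3.114 Ω.
Lower segment in parallel with the load: 1.836 ‖ 22.3 = 1.697 Ω.
Loaded-divider output: V_out = 14.4 × 0.3527 = 5.079 mV.
(Unloaded: V_out = x·V_supply = 5.34 mV.)

V_out ≈ 5.08 mV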